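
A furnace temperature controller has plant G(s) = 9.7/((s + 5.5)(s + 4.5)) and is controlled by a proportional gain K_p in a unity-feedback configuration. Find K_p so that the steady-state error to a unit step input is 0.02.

K_p = 125

For a type-0 loop with proportional control, e_ss = 1/(1 + K_p·G(0)).
G(0) = 0.3919. Require 1/(1 + K_p·0.3919) = 0.02, so 1 + 0.3919·K_p = 50.
K_p = (50 − 1)/0.3919 = 125.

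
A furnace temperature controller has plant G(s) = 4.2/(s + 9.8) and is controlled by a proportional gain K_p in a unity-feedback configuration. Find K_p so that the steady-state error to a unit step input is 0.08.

For a type-0 loop with proportional control, e_ss = 1/(1 + K_p·G(0)).
G(0) = 0.4286. Require 1/(1 + K_p·0.4286) = 0.08, so 1 + 0.4286·K_p = 12.5.
K_p = (12.5 − 1)/0.4286 = 26.8.

K_p = 26.8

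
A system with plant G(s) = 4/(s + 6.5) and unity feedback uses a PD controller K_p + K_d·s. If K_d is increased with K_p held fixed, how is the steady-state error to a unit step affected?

K_d affects only the transient (the s-coefficient); the DC loop gain, and hence e_ss, depends only on K_p.

unchanged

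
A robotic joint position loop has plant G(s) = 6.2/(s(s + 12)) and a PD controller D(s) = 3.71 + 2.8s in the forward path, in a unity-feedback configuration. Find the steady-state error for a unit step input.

0

The open loop D(s)G(s) has a pole at the origin (type 1), so the static position error constant is infinite and e_ss = 1/(1+∞) = 0.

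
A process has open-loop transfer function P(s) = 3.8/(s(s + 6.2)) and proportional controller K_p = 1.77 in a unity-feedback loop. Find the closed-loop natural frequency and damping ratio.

1 + K_p·P(s) = 0 gives s² + 6.2s + 6.726 = 0.
So ω_n² = 6.726 ⇒ ω_n = 2.593 rad/s, and ζ = 6.2/(2ω_n) = 1.2.

ω_n = 2.59 rad/s, ζ = 1.2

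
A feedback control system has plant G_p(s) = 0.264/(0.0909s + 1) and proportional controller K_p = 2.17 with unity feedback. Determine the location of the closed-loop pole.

s = -17.3

Closed loop: T(s) = K_p·G_p/(1+K_p·G_p) = 0.5729/(0.0909s + 1 + 0.5729), with pole at s = −(1 + 0.5729)/0.0909 = −17.3.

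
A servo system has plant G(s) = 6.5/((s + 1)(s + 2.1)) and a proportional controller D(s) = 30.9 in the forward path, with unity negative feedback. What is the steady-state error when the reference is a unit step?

0.0103

The loop is type 0. Static position error constant K_pos = D(0)·G(0) = 30.9·3.095 = 95.64.
Steady-state error to a unit step: e_ss = 1/(1+K_pos) = 1/96.64 = 0.0103.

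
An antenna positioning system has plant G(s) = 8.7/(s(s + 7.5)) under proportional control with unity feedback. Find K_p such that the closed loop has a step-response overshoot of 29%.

From %OS = 100·exp(−πζ/√(1−ζ²)) = 29%, ζ = −ln(0.29)/√(π²+ln²(0.29)) = 0.3666.
Characteristic equation s² + 7.5s + 8.7K_p = 0 gives ζ = 7.5/(2√(8.7K_p)).
Setting ζ = 0.3666: √(8.7K_p) = 7.5/(2·0.3666) = 10.23, so K_p = 104.6/8.7 = 12.

K_p = 12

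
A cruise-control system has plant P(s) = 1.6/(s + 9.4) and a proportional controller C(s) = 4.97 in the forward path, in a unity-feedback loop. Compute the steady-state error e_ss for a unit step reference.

The loop is type 0. Static position error constant K_pos = C(0)·P(0) = 4.97·0.1702 = 0.846.
Steady-state error to a unit step: e_ss = 1/(1+K_pos) = 1/1.846 = 0.542.

0.542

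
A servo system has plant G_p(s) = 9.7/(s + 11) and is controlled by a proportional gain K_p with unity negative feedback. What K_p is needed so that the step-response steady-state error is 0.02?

Steady-state error for a unit step on this type-0 loop is 1/(1 + K_p·G_p(0)).
G_p(0) = 0.8818. Require 1/(1 + K_p·0.8818) = 0.02, so 1 + 0.8818·K_p = 50.
K_p = (50 − 1)/0.8818 = 55.6.

K_p = 55.6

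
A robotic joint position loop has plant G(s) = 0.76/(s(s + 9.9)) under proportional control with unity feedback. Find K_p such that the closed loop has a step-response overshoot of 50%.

K_p = 695

From %OS = 100·exp(−πζ/√(1−ζ²)) = 50%, ζ = −ln(0.5)/√(π²+ln²(0.5)) = 0.2155.
Characteristic equation s² + 9.9s + 0.76K_p = 0 gives ζ = 9.9/(2√(0.76K_p)).
Setting ζ = 0.2155: √(0.76K_p) = 9.9/(2·0.2155) = 22.97, so K_p = 527.8/0.76 = 695.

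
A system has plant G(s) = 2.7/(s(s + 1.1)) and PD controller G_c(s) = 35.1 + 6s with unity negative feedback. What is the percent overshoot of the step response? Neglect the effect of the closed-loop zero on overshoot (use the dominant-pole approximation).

0.228%

Forward path: (35.1 + 6s)·2.7/(s(s+1.1)). The closed-loop characteristic equation is s² + (1.1 + 2.7·6)s + 2.7·35.1 = 0.
That is s² + 17.3s + 94.77 = 0, so ω_n = 9.735 rad/s and ζ = 17.3/(2·9.735) = 0.8885.
%OS = 100·exp(−πζ/√(1−ζ²)) = 0.228%.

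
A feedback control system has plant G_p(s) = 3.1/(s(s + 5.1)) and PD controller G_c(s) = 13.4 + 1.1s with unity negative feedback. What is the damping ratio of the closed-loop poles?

Forward path: (13.4 + 1.1s)·3.1/(s(s+5.1)). The closed-loop characteristic equation is s² + (5.1 + 3.1·1.1)s + 3.1·13.4 = 0.
That is s² + 8.51s + 41.54 = 0, so ω_n = 6.445 rad/s and ζ = 8.51/(2·6.445) = 0.6602.

ζ = 0.66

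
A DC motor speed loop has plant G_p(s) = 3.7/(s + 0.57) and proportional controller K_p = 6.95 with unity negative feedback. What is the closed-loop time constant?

τ = 0.038 s

Closed-loop transfer function: T(s) = K_p·G_p(s)/(1 + K_p·G_p(s)) = 25.72/(s + 0.57 + 25.72) = 25.72/(s + 26.29).
Time constant τ = 1/26.29 = 0.038 s.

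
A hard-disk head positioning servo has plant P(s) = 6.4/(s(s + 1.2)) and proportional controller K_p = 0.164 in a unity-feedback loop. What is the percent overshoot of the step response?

10.3%

From 1 + K_pP(s) = 0: s² + 1.2s + 1.05 = 0 ⇒ ω_n = 1.024, ζ = 0.5857.
%OS = 100·exp(−πζ/√(1−ζ²)) = 100·exp(−π·0.5857/√0.657) = 10.3%.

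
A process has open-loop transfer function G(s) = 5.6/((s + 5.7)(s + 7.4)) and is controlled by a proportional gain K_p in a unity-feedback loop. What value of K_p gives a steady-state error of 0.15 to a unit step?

For a type-0 loop with proportional control, e_ss = 1/(1 + K_p·G(0)).
G(0) = 0.1328. Require 1/(1 + K_p·0.1328) = 0.15, so 1 + 0.1328·K_p = 6.667.
K_p = (6.667 − 1)/0.1328 = 42.7.

K_p = 42.7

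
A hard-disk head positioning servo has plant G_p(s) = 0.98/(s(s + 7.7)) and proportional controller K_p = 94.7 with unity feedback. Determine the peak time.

Closed-loop characteristic equation: s² + 7.7s + 92.81 = 0, so ω_n = 9.634 rad/s and ζ = 7.7/(2·9.634) = 0.3996.
Damped frequency ω_d = ω_n√(1−ζ²) = 8.831 rad/s, so peak time T_p = π/ω_d = 0.356 s.

T_p = 0.356 s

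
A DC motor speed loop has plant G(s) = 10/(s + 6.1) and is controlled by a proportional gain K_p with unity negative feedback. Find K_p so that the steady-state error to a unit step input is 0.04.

K_p = 14.6

Steady-state error for a unit step on this type-0 loop is 1/(1 + K_p·G(0)).
G(0) = 1.639. Require 1/(1 + K_p·1.639) = 0.04, so 1 + 1.639·K_p = 25.
K_p = (25 − 1)/1.639 = 14.6.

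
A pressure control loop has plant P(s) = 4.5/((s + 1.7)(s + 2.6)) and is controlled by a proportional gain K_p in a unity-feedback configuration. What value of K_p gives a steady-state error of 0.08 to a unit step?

Steady-state error for a unit step on this type-0 loop is 1/(1 + K_p·P(0)).
P(0) = 1.018. Require 1/(1 + K_p·1.018) = 0.08, so 1 + 1.018·K_p = 12.5.
K_p = (12.5 − 1)/1.018 = 11.3.

K_p = 11.3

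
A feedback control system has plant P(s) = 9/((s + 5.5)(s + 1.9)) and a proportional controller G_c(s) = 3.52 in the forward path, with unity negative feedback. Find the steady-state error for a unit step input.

The loop is type 0. Static position error constant K_pos = G_c(0)·P(0) = 3.52·0.8612 = 3.032.
Steady-state error to a unit step: e_ss = 1/(1+K_pos) = 1/4.032 = 0.248.

0.248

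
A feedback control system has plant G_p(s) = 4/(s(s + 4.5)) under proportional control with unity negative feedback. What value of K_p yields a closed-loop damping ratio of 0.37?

K_p = 9.24

Closed-loop characteristic equation: s² + 4.5s + K_p·4 = 0.
So ω_n = √(4K_p) and 2ζω_n = 4.5, giving ζ = 4.5/(2√(4K_p)).
Setting ζ = 0.37: √(4K_p) = 4.5/(2·0.37) = 6.081, so K_p = 36.98/4 = 9.24.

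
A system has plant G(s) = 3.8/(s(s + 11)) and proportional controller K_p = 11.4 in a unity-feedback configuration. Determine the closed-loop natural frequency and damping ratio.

With unity feedback the closed-loop characteristic equation is s² + 11s + 11.4·3.8 = s² + 11s + 43.32 = 0.
Matching s² + 2ζω_n s + ω_n²: ω_n = √43.32 = 6.582 rad/s and 2ζω_n = 11, so ζ = 11/(2·6.582) = 0.836.

ω_n = 6.58 rad/s, ζ = 0.836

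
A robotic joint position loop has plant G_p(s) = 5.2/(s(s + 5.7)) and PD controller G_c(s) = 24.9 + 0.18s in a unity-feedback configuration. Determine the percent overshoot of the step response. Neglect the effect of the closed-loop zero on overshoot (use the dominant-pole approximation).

38.4%

Forward path: (24.9 + 0.18s)·5.2/(s(s+5.7)). The closed-loop characteristic equation is s² + (5.7 + 5.2·0.18)s + 5.2·24.9 = 0.
That is s² + 6.636s + 129.5 = 0, so ω_n = 11.38 rad/s and ζ = 6.636/(2·11.38) = 0.2916.
%OS = 100·exp(−πζ/√(1−ζ²)) = 38.4%.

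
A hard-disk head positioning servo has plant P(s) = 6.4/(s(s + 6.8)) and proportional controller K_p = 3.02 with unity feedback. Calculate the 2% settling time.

The closed-loop denominator s² + 6.8s + 19.33 gives ω_n = √19.33 = 4.396 and ζ = 6.8/(2ω_n) = 0.7734.
2% settling time T_s ≈ 4/(ζω_n) = 4/3.4 = 1.18 s.

T_s ≈ 1.18 s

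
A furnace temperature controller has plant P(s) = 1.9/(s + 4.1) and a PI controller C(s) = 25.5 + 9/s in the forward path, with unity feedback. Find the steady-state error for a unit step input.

0

The open loop C(s)P(s) has a pole at the origin (type 1), so the static position error constant is infinite and e_ss = 1/(1+∞) = 0.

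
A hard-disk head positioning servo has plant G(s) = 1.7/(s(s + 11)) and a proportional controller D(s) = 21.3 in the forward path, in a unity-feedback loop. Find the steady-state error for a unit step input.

0

The open loop D(s)G(s) has a pole at the origin (type 1), so the static position error constant is infinite and e_ss = 1/(1+∞) = 0.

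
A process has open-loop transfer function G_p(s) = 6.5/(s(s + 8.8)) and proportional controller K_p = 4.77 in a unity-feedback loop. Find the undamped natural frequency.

ω_n = 5.57 rad/s

With unity feedback the closed-loop characteristic equation is s² + 8.8s + 4.77·6.5 = s² + 8.8s + 31 = 0.
So ω_n² = 31 ⇒ ω_n = 5.568 rad/s, and ζ = 8.8/(2ω_n) = 0.79.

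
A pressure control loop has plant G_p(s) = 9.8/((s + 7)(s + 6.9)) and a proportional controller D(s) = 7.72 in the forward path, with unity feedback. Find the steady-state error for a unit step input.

0.39

The loop is type 0. Static position error constant K_pos = D(0)·G_p(0) = 7.72·0.2029 = 1.566.
Steady-state error to a unit step: e_ss = 1/(1+K_pos) = 1/2.566 = 0.39.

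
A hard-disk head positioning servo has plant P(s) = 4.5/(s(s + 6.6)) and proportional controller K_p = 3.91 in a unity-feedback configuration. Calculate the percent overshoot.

From 1 + K_pP(s) = 0: s² + 6.6s + 17.59 = 0 ⇒ ω_n = 4.195, ζ = 0.7867.
%OS = 100·exp(−πζ/√(1−ζ²)) = 100·exp(−π·0.7867/√0.3811) = 1.82%.

1.82%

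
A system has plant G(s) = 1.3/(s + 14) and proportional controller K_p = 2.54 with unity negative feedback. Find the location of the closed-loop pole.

Closed-loop transfer function: T(s) = K_p·G(s)/(1 + K_p·G(s)) = 3.302/(s + 14 + 3.302) = 3.302/(s + 17.3).
The closed-loop pole is at s = −17.3.

s = -17.3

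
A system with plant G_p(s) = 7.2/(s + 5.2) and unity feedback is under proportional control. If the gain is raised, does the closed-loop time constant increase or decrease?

The closed-loop bandwidth 5.2+K_p·7.2 grows with K_p, so τ shrinks.

decrease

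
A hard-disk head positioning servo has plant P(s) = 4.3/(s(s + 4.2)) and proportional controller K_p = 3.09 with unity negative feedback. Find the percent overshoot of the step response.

10.9%

Closed-loop characteristic equation: s² + 4.2s + 13.29 = 0, so ω_n = 3.645 rad/s and ζ = 4.2/(2·3.645) = 0.5761.
%OS = 100·exp(−πζ/√(1−ζ²)) = 100·exp(−π·0.5761/√0.6681) = 10.9%.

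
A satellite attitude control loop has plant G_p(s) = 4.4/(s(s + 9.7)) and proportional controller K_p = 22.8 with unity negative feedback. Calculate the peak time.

Closed-loop characteristic equation: s² + 9.7s + 100.3 = 0, so ω_n = 10.02 rad/s and ζ = 9.7/(2·10.02) = 0.4842.
Damped frequency ω_d = ω_n√(1−ζ²) = 8.763 rad/s, so peak time T_p = π/ω_d = 0.358 s.

T_p = 0.358 s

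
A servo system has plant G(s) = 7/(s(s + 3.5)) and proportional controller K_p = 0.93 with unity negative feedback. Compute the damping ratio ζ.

ζ = 0.686

1 + K_p·G(s) = 0 gives s² + 3.5s + 6.51 = 0.
Matching s² + 2ζω_n s + ω_n²: ω_n = √6.51 = 2.551 rad/s and 2ζω_n = 3.5, so ζ = 3.5/(2·2.551) = 0.686.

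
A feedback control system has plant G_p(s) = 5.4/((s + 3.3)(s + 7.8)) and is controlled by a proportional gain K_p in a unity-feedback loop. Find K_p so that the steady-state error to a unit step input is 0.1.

K_p = 42.9

Steady-state error for a unit step on this type-0 loop is 1/(1 + K_p·G_p(0)).
G_p(0) = 0.2098. Require 1/(1 + K_p·0.2098) = 0.1, so 1 + 0.2098·K_p = 10.
K_p = (10 − 1)/0.2098 = 42.9.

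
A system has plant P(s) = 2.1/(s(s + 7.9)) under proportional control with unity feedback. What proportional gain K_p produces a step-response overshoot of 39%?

K_p = 90.1

From %OS = 100·exp(−πζ/√(1−ζ²)) = 39%, ζ = −ln(0.39)/√(π²+ln²(0.39)) = 0.2871.
Characteristic equation s² + 7.9s + 2.1K_p = 0 gives ζ = 7.9/(2√(2.1K_p)).
Setting ζ = 0.2871: √(2.1K_p) = 7.9/(2·0.2871) = 13.76, so K_p = 189.3/2.1 = 90.1.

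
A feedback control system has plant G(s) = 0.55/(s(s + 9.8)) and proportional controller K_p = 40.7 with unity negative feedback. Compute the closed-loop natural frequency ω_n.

With unity feedback the closed-loop characteristic equation is s² + 9.8s + 40.7·0.55 = s² + 9.8s + 22.39 = 0.
Matching s² + 2ζω_n s + ω_n²: ω_n = √22.39 = 4.731 rad/s and 2ζω_n = 9.8, so ζ = 9.8/(2·4.731) = 1.04.

ω_n = 4.73 rad/s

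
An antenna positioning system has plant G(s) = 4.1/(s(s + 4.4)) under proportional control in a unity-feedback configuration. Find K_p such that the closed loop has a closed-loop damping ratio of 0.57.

K_p = 3.63

Closed-loop characteristic equation: s² + 4.4s + K_p·4.1 = 0.
So ω_n = √(4.1K_p) and 2ζω_n = 4.4, giving ζ = 4.4/(2√(4.1K_p)).
Setting ζ = 0.57: √(4.1K_p) = 4.4/(2·0.57) = 3.86, so K_p = 14.9/4.1 = 3.63.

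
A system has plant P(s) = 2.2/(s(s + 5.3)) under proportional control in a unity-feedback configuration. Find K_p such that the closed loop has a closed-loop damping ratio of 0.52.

K_p = 11.8

Closed-loop characteristic equation: s² + 5.3s + K_p·2.2 = 0.
So ω_n = √(2.2K_p) and 2ζω_n = 5.3, giving ζ = 5.3/(2√(2.2K_p)).
Setting ζ = 0.52: √(2.2K_p) = 5.3/(2·0.52) = 5.096, so K_p = 25.97/2.2 = 11.8.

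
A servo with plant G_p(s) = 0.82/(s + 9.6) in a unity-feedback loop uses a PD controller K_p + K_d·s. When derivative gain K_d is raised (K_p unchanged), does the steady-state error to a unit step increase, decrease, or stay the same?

At s = 0 the derivative term contributes nothing: C(0) = K_p regardless of K_d, so K_pos = K_p·G_p(0) and e_ss are unchanged.

unchanged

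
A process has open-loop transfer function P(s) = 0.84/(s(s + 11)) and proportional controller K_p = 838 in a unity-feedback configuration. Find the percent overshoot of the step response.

The closed-loop denominator s² + 11s + 703.9 gives ω_n = √703.9 = 26.53 and ζ = 11/(2ω_n) = 0.2073.
%OS = 100·exp(−πζ/√(1−ζ²)) = 100·exp(−π·0.2073/√0.957) = 51.4%.

51.4%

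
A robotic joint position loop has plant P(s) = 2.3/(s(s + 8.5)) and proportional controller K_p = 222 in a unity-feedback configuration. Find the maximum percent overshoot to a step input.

54.8%

Closed-loop characteristic equation: s² + 8.5s + 510.6 = 0, so ω_n = 22.6 rad/s and ζ = 8.5/(2·22.6) = 0.1881.
%OS = 100·exp(−πζ/√(1−ζ²)) = 100·exp(−π·0.1881/√0.9646) = 54.8%.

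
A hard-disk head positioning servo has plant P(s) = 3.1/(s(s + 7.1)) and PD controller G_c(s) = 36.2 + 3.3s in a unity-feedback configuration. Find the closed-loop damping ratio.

Forward path: (36.2 + 3.3s)·3.1/(s(s+7.1)). The closed-loop characteristic equation is s² + (7.1 + 3.1·3.3)s + 3.1·36.2 = 0.
That is s² + 17.33s + 112.2 = 0, so ω_n = 10.59 rad/s and ζ = 17.33/(2·10.59) = 0.818.

ζ = 0.818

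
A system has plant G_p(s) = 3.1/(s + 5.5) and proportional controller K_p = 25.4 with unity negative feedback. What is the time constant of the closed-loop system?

Closed-loop transfer function: T(s) = K_p·G_p(s)/(1 + K_p·G_p(s)) = 78.74/(s + 5.5 + 78.74) = 78.74/(s + 84.24).
Time constant τ = 1/84.24 = 0.0119 s.

τ = 0.0119 s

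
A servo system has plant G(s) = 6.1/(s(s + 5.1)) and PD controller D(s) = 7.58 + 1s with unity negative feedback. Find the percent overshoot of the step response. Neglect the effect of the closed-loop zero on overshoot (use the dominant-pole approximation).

1.05%

Forward path: (7.58 + 1s)·6.1/(s(s+5.1)). The closed-loop characteristic equation is s² + (5.1 + 6.1·1)s + 6.1·7.58 = 0.
That is s² + 11.2s + 46.24 = 0, so ω_n = 6.8 rad/s and ζ = 11.2/(2·6.8) = 0.8235.
%OS = 100·exp(−πζ/√(1−ζ²)) = 1.05%.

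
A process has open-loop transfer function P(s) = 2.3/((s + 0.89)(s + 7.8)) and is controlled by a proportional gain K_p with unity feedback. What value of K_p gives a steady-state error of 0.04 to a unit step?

Steady-state error for a unit step on this type-0 loop is 1/(1 + K_p·P(0)).
P(0) = 0.3313. Require 1/(1 + K_p·0.3313) = 0.04, so 1 + 0.3313·K_p = 25.
K_p = (25 − 1)/0.3313 = 72.4.

K_p = 72.4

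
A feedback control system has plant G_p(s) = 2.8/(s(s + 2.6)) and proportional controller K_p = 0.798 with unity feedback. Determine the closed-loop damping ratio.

The closed-loop denominator is s(s+2.6) + 0.798·2.8 = s² + 2.6s + 2.234.
Matching s² + 2ζω_n s + ω_n²: ω_n = √2.234 = 1.495 rad/s and 2ζω_n = 2.6, so ζ = 2.6/(2·1.495) = 0.87.

ζ = 0.87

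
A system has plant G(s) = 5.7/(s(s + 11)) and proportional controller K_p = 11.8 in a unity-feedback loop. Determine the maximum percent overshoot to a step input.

From 1 + K_pG(s) = 0: s² + 11s + 67.26 = 0 ⇒ ω_n = 8.201, ζ = 0.6706.
%OS = 100·exp(−πζ/√(1−ζ²)) = 100·exp(−π·0.6706/√0.5503) = 5.84%.

5.84%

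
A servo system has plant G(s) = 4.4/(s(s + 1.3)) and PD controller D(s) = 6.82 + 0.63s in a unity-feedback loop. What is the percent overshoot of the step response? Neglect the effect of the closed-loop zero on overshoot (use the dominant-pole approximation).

28.4%

Forward path: (6.82 + 0.63s)·4.4/(s(s+1.3)). The closed-loop characteristic equation is s² + (1.3 + 4.4·0.63)s + 4.4·6.82 = 0.
That is s² + 4.072s + 30.01 = 0, so ω_n = 5.478 rad/s and ζ = 4.072/(2·5.478) = 0.3717.
%OS = 100·exp(−πζ/√(1−ζ²)) = 28.4%.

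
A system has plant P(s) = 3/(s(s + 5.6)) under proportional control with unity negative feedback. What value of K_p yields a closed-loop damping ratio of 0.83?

Closed-loop characteristic equation: s² + 5.6s + K_p·3 = 0.
So ω_n = √(3K_p) and 2ζω_n = 5.6, giving ζ = 5.6/(2√(3K_p)).
Setting ζ = 0.83: √(3K_p) = 5.6/(2·0.83) = 3.373, so K_p = 11.38/3 = 3.79.

K_p = 3.79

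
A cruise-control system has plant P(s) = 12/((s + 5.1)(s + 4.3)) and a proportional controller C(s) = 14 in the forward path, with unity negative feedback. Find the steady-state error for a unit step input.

The loop is type 0. Static position error constant K_pos = C(0)·P(0) = 14·0.5472 = 7.661.
Steady-state error to a unit step: e_ss = 1/(1+K_pos) = 1/8.661 = 0.115.

0.115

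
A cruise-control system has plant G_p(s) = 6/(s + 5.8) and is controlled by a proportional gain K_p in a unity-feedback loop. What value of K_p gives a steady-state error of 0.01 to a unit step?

K_p = 95.7

For a type-0 loop with proportional control, e_ss = 1/(1 + K_p·G_p(0)).
G_p(0) = 1.034. Require 1/(1 + K_p·1.034) = 0.01, so 1 + 1.034·K_p = 100.
K_p = (100 − 1)/1.034 = 95.7.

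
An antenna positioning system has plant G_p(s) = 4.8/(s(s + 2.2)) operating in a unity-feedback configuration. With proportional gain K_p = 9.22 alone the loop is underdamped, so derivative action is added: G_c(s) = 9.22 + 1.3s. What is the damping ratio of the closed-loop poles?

ζ = 0.634

Forward path: (9.22 + 1.3s)·4.8/(s(s+2.2)). The closed-loop characteristic equation is s² + (2.2 + 4.8·1.3)s + 4.8·9.22 = 0.
That is s² + 8.44s + 44.26 = 0, so ω_n = 6.653 rad/s and ζ = 8.44/(2·6.653) = 0.6343.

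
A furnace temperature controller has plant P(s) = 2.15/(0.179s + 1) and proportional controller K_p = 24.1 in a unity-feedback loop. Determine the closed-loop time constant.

Closed loop: T(s) = K_p·P/(1+K_p·P) = 51.81/(0.179s + 1 + 51.81), with pole at s = −(1 + 51.81)/0.179 = −295.1.
Closed-loop time constant τ = 1/295.1 = 0.00339 s.

τ = 0.00339 s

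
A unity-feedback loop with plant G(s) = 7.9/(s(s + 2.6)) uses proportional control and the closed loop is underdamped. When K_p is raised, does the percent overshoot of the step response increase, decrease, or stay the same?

ζ = 2.6/(2√(7.9K_p)) decreases as K_p grows; lower damping means more overshoot.

increase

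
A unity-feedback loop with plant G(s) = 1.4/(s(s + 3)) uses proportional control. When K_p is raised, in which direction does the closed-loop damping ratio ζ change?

ζ = 3/(2√(1.4K_p)); increasing K_p raises the denominator, so ζ falls.

decrease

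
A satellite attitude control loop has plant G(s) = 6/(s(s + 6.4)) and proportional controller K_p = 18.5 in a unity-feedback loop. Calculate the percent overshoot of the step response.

36.7%

Closed-loop characteristic equation: s² + 6.4s + 111 = 0, so ω_n = 10.54 rad/s and ζ = 6.4/(2·10.54) = 0.3037.
%OS = 100·exp(−πζ/√(1−ζ²)) = 100·exp(−π·0.3037/√0.9077) = 36.7%.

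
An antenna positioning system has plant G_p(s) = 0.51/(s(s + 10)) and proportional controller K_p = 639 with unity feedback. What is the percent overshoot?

The closed-loop denominator s² + 10s + 325.9 gives ω_n = √325.9 = 18.05 and ζ = 10/(2ω_n) = 0.277.
%OS = 100·exp(−πζ/√(1−ζ²)) = 100·exp(−π·0.277/√0.9233) = 40.4%.

40.4%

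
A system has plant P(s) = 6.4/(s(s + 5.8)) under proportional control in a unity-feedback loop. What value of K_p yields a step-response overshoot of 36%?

From %OS = 100·exp(−πζ/√(1−ζ²)) = 36%, ζ = −ln(0.36)/√(π²+ln²(0.36)) = 0.3093.
Characteristic equation s² + 5.8s + 6.4K_p = 0 gives ζ = 5.8/(2√(6.4K_p)).
Setting ζ = 0.3093: √(6.4K_p) = 5.8/(2·0.3093) = 9.377, so K_p = 87.93/6.4 = 13.7.

K_p = 13.7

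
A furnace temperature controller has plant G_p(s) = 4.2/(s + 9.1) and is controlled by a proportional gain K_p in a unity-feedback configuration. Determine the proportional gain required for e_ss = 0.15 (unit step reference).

Steady-state error for a unit step on this type-0 loop is 1/(1 + K_p·G_p(0)).
G_p(0) = 0.4615. Require 1/(1 + K_p·0.4615) = 0.15, so 1 + 0.4615·K_p = 6.667.
K_p = (6.667 − 1)/0.4615 = 12.3.

K_p = 12.3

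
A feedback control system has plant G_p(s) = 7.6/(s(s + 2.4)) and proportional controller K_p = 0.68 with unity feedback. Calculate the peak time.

Closed-loop characteristic equation: s² + 2.4s + 5.168 = 0, so ω_n = 2.273 rad/s and ζ = 2.4/(2·2.273) = 0.5279.
Damped frequency ω_d = ω_n√(1−ζ²) = 1.931 rad/s, so peak time T_p = π/ω_d = 1.63 s.

T_p = 1.63 s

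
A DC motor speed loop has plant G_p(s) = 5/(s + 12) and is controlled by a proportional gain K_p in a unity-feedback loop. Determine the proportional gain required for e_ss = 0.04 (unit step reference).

For a type-0 loop with proportional control, e_ss = 1/(1 + K_p·G_p(0)).
G_p(0) = 0.4167. Require 1/(1 + K_p·0.4167) = 0.04, so 1 + 0.4167·K_p = 25.
K_p = (25 − 1)/0.4167 = 57.6.

K_p = 57.6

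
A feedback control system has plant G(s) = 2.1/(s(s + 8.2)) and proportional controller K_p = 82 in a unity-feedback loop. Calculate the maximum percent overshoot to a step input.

35.6%

From 1 + K_pG(s) = 0: s² + 8.2s + 172.2 = 0 ⇒ ω_n = 13.12, ζ = 0.3124.
%OS = 100·exp(−πζ/√(1−ζ²)) = 100·exp(−π·0.3124/√0.9024) = 35.6%.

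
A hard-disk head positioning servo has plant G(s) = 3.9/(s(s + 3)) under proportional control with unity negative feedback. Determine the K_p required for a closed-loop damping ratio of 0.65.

K_p = 1.37

Closed-loop characteristic equation: s² + 3s + K_p·3.9 = 0.
So ω_n = √(3.9K_p) and 2ζω_n = 3, giving ζ = 3/(2√(3.9K_p)).
Setting ζ = 0.65: √(3.9K_p) = 3/(2·0.65) = 2.308, so K_p = 5.325/3.9 = 1.37.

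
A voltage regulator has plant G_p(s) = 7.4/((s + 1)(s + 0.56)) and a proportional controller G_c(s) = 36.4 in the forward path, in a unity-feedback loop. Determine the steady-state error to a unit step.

The loop is type 0. Static position error constant K_pos = G_c(0)·G_p(0) = 36.4·13.21 = 481.
Steady-state error to a unit step: e_ss = 1/(1+K_pos) = 1/482 = 0.00207.

0.00207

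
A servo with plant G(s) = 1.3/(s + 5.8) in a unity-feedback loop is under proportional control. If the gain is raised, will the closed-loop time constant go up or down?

Closed-loop pole is at s = −(5.8+K_p·1.3); larger K_p moves it further left, so τ = 1/(5.8+K_p·1.3) decreases.

decrease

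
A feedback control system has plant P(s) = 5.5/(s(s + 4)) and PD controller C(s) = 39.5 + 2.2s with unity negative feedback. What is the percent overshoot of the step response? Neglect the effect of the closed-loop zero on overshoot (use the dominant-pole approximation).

12.9%

Forward path: (39.5 + 2.2s)·5.5/(s(s+4)). The closed-loop characteristic equation is s² + (4 + 5.5·2.2)s + 5.5·39.5 = 0.
That is s² + 16.1s + 217.2 = 0, so ω_n = 14.74 rad/s and ζ = 16.1/(2·14.74) = 0.5462.
%OS = 100·exp(−πζ/√(1−ζ²)) = 12.9%.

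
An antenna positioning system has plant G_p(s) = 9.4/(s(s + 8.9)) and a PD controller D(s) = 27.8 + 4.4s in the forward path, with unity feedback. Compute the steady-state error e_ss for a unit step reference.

The open loop D(s)G_p(s) has a pole at the origin (type 1), so the static position error constant is infinite and e_ss = 1/(1+∞) = 0.

0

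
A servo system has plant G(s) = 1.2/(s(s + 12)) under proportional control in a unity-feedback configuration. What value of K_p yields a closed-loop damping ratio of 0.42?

K_p = 170

Closed-loop characteristic equation: s² + 12s + K_p·1.2 = 0.
So ω_n = √(1.2K_p) and 2ζω_n = 12, giving ζ = 12/(2√(1.2K_p)).
Setting ζ = 0.42: √(1.2K_p) = 12/(2·0.42) = 14.29, so K_p = 204.1/1.2 = 170.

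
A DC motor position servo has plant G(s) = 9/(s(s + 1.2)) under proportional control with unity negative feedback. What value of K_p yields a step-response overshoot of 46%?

K_p = 0.695

From %OS = 100·exp(−πζ/√(1−ζ²)) = 46%, ζ = −ln(0.46)/√(π²+ln²(0.46)) = 0.24.
Characteristic equation s² + 1.2s + 9K_p = 0 gives ζ = 1.2/(2√(9K_p)).
Setting ζ = 0.24: √(9K_p) = 1.2/(2·0.24) = 2.5, so K_p = 6.252/9 = 0.695.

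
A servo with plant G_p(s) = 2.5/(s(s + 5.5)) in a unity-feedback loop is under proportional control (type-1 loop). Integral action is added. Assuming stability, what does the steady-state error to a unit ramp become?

0

The integrator raises the loop to type 2, so K_v → ∞ and e_ss to a ramp is zero.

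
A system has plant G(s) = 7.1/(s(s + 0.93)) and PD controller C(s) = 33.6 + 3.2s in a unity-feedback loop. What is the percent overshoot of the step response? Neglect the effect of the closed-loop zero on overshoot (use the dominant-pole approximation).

2.38%

Forward path: (33.6 + 3.2s)·7.1/(s(s+0.93)). The closed-loop characteristic equation is s² + (0.93 + 7.1·3.2)s + 7.1·33.6 = 0.
That is s² + 23.65s + 238.6 = 0, so ω_n = 15.45 rad/s and ζ = 23.65/(2·15.45) = 0.7656.
%OS = 100·exp(−πζ/√(1−ζ²)) = 2.38%.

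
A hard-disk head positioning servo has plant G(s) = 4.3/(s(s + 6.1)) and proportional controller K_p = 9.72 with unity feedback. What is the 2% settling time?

From 1 + K_pG(s) = 0: s² + 6.1s + 41.8 = 0 ⇒ ω_n = 6.465, ζ = 0.4718.
2% settling time T_s ≈ 4/(ζω_n) = 4/3.05 = 1.31 s.

T_s ≈ 1.31 s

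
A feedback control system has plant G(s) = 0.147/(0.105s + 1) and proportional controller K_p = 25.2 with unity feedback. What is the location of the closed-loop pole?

Closed loop: T(s) = K_p·G/(1+K_p·G) = 3.704/(0.105s + 1 + 3.704), with pole at s = −(1 + 3.704)/0.105 = −44.8.

s = -44.8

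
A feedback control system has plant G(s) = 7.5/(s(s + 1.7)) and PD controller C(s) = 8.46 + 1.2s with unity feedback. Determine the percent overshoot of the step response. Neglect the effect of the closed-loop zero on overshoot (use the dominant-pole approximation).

5.8%

Forward path: (8.46 + 1.2s)·7.5/(s(s+1.7)). The closed-loop characteristic equation is s² + (1.7 + 7.5·1.2)s + 7.5·8.46 = 0.
That is s² + 10.7s + 63.45 = 0, so ω_n = 7.966 rad/s and ζ = 10.7/(2·7.966) = 0.6716.
%OS = 100·exp(−πζ/√(1−ζ²)) = 5.8%.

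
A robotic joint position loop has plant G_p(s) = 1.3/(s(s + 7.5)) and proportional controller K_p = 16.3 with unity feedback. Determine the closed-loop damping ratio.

ζ = 0.815

The closed-loop denominator is s(s+7.5) + 16.3·1.3 = s² + 7.5s + 21.19.
Matching s² + 2ζω_n s + ω_n²: ω_n = √21.19 = 4.603 rad/s and 2ζω_n = 7.5, so ζ = 7.5/(2·4.603) = 0.815.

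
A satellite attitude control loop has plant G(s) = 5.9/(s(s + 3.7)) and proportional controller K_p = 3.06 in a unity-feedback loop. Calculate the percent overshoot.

21.9%

From 1 + K_pG(s) = 0: s² + 3.7s + 18.05 = 0 ⇒ ω_n = 4.249, ζ = 0.4354.
%OS = 100·exp(−πζ/√(1−ζ²)) = 100·exp(−π·0.4354/√0.8104) = 21.9%.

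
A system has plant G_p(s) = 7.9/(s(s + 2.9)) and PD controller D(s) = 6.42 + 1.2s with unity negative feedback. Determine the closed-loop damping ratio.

ζ = 0.869

Forward path: (6.42 + 1.2s)·7.9/(s(s+2.9)). The closed-loop characteristic equation is s² + (2.9 + 7.9·1.2)s + 7.9·6.42 = 0.
That is s² + 12.38s + 50.72 = 0, so ω_n = 7.122 rad/s and ζ = 12.38/(2·7.122) = 0.8692.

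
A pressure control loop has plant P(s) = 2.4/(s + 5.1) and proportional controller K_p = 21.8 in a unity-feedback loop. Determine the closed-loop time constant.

Closed-loop transfer function: T(s) = K_p·P(s)/(1 + K_p·P(s)) = 52.32/(s + 5.1 + 52.32) = 52.32/(s + 57.42).
Time constant τ = 1/57.42 = 0.0174 s.

τ = 0.0174 s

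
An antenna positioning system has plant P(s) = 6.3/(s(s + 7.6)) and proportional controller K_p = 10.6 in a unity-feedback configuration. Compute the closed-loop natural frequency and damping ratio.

1 + K_p·P(s) = 0 gives s² + 7.6s + 66.78 = 0.
So ω_n² = 66.78 ⇒ ω_n = 8.172 rad/s, and ζ = 7.6/(2ω_n) = 0.465.

ω_n = 8.17 rad/s, ζ = 0.465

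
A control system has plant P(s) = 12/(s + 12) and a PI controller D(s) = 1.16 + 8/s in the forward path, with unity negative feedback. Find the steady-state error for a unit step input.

0

The open loop D(s)P(s) has a pole at the origin (type 1), so the static position error constant is infinite and e_ss = 1/(1+∞) = 0.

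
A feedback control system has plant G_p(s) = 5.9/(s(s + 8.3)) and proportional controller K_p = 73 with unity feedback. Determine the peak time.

The closed-loop denominator s² + 8.3s + 430.7 gives ω_n = √430.7 = 20.75 and ζ = 8.3/(2ω_n) = 0.2.
Damped frequency ω_d = ω_n√(1−ζ²) = 20.33 rad/s, so peak time T_p = π/ω_d = 0.154 s.

T_p = 0.154 s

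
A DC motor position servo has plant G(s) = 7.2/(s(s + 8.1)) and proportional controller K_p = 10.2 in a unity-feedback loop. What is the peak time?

T_p = 0.416 s

The closed-loop denominator s² + 8.1s + 73.44 gives ω_n = √73.44 = 8.57 and ζ = 8.1/(2ω_n) = 0.4726.
Damped frequency ω_d = ω_n√(1−ζ²) = 7.552 rad/s, so peak time T_p = π/ω_d = 0.416 s.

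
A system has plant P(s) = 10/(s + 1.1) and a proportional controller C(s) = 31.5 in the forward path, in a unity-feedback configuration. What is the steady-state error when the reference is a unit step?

The loop is type 0. Static position error constant K_pos = C(0)·P(0) = 31.5·9.091 = 286.4.
Steady-state error to a unit step: e_ss = 1/(1+K_pos) = 1/287.4 = 0.00348.

0.00348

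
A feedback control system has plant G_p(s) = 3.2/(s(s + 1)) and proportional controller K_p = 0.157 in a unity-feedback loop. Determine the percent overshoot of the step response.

The closed-loop denominator s² + 1s + 0.5024 gives ω_n = √0.5024 = 0.7088 and ζ = 1/(2ω_n) = 0.7054.
%OS = 100·exp(−πζ/√(1−ζ²)) = 100·exp(−π·0.7054/√0.5024) = 4.39%.

4.39%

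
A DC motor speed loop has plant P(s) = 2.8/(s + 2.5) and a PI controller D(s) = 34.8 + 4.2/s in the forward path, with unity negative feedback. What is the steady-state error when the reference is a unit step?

0

The open loop D(s)P(s) has a pole at the origin (type 1), so the static position error constant is infinite and e_ss = 1/(1+∞) = 0.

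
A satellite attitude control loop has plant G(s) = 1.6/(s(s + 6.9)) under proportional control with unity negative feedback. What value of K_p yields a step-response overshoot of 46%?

K_p = 129

From %OS = 100·exp(−πζ/√(1−ζ²)) = 46%, ζ = −ln(0.46)/√(π²+ln²(0.46)) = 0.24.
Characteristic equation s² + 6.9s + 1.6K_p = 0 gives ζ = 6.9/(2√(1.6K_p)).
Setting ζ = 0.24: √(1.6K_p) = 6.9/(2·0.24) = 14.38, so K_p = 206.7/1.6 = 129.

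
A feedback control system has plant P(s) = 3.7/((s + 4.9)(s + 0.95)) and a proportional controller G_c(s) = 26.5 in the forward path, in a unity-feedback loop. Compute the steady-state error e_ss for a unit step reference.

0.0453

The loop is type 0. Static position error constant K_pos = G_c(0)·P(0) = 26.5·0.7948 = 21.06.
Steady-state error to a unit step: e_ss = 1/(1+K_pos) = 1/22.06 = 0.0453.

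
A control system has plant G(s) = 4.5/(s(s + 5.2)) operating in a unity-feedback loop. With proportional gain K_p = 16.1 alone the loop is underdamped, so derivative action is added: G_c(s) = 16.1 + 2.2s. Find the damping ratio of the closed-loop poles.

ζ = 0.887

Forward path: (16.1 + 2.2s)·4.5/(s(s+5.2)). The closed-loop characteristic equation is s² + (5.2 + 4.5·2.2)s + 4.5·16.1 = 0.
That is s² + 15.1s + 72.45 = 0, so ω_n = 8.512 rad/s and ζ = 15.1/(2·8.512) = 0.887.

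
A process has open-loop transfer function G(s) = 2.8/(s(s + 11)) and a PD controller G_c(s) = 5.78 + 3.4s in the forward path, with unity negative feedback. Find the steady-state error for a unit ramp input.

The loop has one pole at the origin (type 1). Velocity error constant K_v = lim_{s→0} s·G_c(s)G(s) = 5.78·2.8/11 = 1.471.
Steady-state error to a unit ramp: e_ss = 1/K_v = 0.68.

0.68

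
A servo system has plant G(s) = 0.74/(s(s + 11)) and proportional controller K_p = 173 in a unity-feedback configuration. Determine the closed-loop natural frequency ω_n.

With unity feedback the closed-loop characteristic equation is s² + 11s + 173·0.74 = s² + 11s + 128 = 0.
Matching s² + 2ζω_n s + ω_n²: ω_n = √128 = 11.31 rad/s and 2ζω_n = 11, so ζ = 11/(2·11.31) = 0.486.

ω_n = 11.3 rad/s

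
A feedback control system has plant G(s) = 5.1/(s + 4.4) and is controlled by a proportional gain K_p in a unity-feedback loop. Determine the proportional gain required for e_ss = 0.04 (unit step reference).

K_p = 20.7

For a type-0 loop with proportional control, e_ss = 1/(1 + K_p·G(0)).
G(0) = 1.159. Require 1/(1 + K_p·1.159) = 0.04, so 1 + 1.159·K_p = 25.
K_p = (25 − 1)/1.159 = 20.7.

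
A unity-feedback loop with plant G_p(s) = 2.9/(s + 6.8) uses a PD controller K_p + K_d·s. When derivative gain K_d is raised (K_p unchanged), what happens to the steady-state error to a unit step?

unchanged

At s = 0 the derivative term contributes nothing: C(0) = K_p regardless of K_d, so K_pos = K_p·G_p(0) and e_ss are unchanged.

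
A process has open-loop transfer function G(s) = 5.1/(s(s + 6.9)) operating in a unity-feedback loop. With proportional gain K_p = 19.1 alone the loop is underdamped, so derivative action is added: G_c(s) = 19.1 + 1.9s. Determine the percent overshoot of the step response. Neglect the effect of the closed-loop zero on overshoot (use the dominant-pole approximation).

0.765%

Forward path: (19.1 + 1.9s)·5.1/(s(s+6.9)). The closed-loop characteristic equation is s² + (6.9 + 5.1·1.9)s + 5.1·19.1 = 0.
That is s² + 16.59s + 97.41 = 0, so ω_n = 9.87 rad/s and ζ = 16.59/(2·9.87) = 0.8405.
%OS = 100·exp(−πζ/√(1−ζ²)) = 0.765%.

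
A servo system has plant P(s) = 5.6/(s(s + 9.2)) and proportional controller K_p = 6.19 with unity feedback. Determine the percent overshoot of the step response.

The closed-loop denominator s² + 9.2s + 34.66 gives ω_n = √34.66 = 5.888 and ζ = 9.2/(2ω_n) = 0.7813.
%OS = 100·exp(−πζ/√(1−ζ²)) = 100·exp(−π·0.7813/√0.3896) = 1.96%.

1.96%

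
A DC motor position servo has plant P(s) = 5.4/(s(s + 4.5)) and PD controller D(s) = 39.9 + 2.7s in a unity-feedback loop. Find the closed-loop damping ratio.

ζ = 0.65

Forward path: (39.9 + 2.7s)·5.4/(s(s+4.5)). The closed-loop characteristic equation is s² + (4.5 + 5.4·2.7)s + 5.4·39.9 = 0.
That is s² + 19.08s + 215.5 = 0, so ω_n = 14.68 rad/s and ζ = 19.08/(2·14.68) = 0.6499.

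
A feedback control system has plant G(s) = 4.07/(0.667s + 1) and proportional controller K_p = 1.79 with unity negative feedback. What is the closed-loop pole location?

Closed loop: T(s) = K_p·G/(1+K_p·G) = 7.285/(0.667s + 1 + 7.285), with pole at s = −(1 + 7.285)/0.667 = −12.42.

s = -12.42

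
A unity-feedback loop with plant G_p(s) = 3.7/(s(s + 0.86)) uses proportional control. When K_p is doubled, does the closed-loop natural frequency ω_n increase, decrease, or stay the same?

increase

ω_n = √(3.7·K_p), which grows with K_p.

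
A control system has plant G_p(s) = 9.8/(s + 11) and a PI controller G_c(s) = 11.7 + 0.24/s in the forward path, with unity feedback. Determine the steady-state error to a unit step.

0

The open loop G_c(s)G_p(s) has a pole at the origin (type 1), so the static position error constant is infinite and e_ss = 1/(1+∞) = 0.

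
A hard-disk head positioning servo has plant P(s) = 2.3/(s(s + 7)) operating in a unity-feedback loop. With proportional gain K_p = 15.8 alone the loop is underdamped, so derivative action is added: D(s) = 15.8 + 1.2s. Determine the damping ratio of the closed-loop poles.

ζ = 0.81

Forward path: (15.8 + 1.2s)·2.3/(s(s+7)). The closed-loop characteristic equation is s² + (7 + 2.3·1.2)s + 2.3·15.8 = 0.
That is s² + 9.76s + 36.34 = 0, so ω_n = 6.028 rad/s and ζ = 9.76/(2·6.028) = 0.8095.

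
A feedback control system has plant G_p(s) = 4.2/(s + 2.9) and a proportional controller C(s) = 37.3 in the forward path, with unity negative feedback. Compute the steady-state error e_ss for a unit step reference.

The loop is type 0. Static position error constant K_pos = C(0)·G_p(0) = 37.3·1.448 = 54.02.
Steady-state error to a unit step: e_ss = 1/(1+K_pos) = 1/55.02 = 0.0182.

0.0182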